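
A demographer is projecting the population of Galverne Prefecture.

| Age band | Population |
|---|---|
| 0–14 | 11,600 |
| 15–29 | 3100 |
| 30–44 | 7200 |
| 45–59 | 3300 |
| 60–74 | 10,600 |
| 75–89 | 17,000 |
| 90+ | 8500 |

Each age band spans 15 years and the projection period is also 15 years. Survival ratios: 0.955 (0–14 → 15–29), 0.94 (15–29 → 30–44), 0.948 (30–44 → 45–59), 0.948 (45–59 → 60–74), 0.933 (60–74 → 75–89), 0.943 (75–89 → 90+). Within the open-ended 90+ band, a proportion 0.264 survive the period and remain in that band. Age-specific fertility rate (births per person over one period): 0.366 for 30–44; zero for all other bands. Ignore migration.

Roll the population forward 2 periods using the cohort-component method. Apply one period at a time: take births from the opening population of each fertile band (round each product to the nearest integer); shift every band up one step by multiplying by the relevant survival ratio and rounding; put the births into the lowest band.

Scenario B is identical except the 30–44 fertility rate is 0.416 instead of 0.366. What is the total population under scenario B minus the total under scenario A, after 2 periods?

489

After projecting period 1:
Births: 7200 * 0.366 = 2635
15–29: 11600 * 0.955 = 11078
30–44: 3100 * 0.94 = 2914
45–59: 7200 * 0.948 = 6826
60–74: 3300 * 0.948 = 3128
75–89: 10600 * 0.933 = 9890
90+: 17000 * 0.943 + 8500 * 0.264 = 16031 + 2244 = 18275
End of period: [2635, 11078, 2914, 6826, 3128, 9890, 18275]
After projecting period 2:
Births: 2914 * 0.366 = 1067
15–29: 2635 * 0.955 = 2516
30–44: 11078 * 0.94 = 10413
45–59: 2914 * 0.948 = 2762
60–74: 6826 * 0.948 = 6471
75–89: 3128 * 0.933 = 2918
90+: 9890 * 0.943 + 18275 * 0.264 = 9326 + 4825 = 14151
End of period: [1067, 2516, 10413, 2762, 6471, 2918, 14151]
Scenario A total after 2 periods: 40298
Scenario B projection —
After projecting period 1:
Births: 7200 * 0.416 = 2995
15–29: 11600 * 0.955 = 11078
30–44: 3100 * 0.94 = 2914
45–59: 7200 * 0.948 = 6826
60–74: 3300 * 0.948 = 3128
75–89: 10600 * 0.933 = 9890
90+: 17000 * 0.943 + 8500 * 0.264 = 16031 + 2244 = 18275
End of period: [2995, 11078, 2914, 6826, 3128, 9890, 18275]
After projecting period 2:
Births: 2914 * 0.416 = 1212
15–29: 2995 * 0.955 = 2860
30–44: 11078 * 0.94 = 10413
45–59: 2914 * 0.948 = 2762
60–74: 6826 * 0.948 = 6471
75–89: 3128 * 0.933 = 2918
90+: 9890 * 0.943 + 18275 * 0.264 = 9326 + 4825 = 14151
End of period: [1212, 2860, 10413, 2762, 6471, 2918, 14151]
Scenario B total after 2 periods: 40787
Difference B − A = 40787 − 40298 = 489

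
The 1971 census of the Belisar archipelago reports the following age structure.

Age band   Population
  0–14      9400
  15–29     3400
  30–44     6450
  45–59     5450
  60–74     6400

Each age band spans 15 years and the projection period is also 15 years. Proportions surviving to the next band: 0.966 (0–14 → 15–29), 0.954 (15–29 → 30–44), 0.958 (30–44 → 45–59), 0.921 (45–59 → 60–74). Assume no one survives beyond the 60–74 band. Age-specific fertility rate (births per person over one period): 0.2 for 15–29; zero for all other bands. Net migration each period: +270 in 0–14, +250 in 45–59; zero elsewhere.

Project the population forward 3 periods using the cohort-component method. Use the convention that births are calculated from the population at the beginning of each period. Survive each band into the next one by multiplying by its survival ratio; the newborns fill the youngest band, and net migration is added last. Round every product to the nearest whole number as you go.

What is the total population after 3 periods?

14986

— Period 1 —
Births: 3400 × 0.2 = 680
15–29: 9400 × 0.966 = 9080
30–44: 3400 × 0.954 = 3244
45–59: 6450 × 0.958 = 6179
60–74: 5450 × 0.921 = 5019
Net migration: 0–14 + 270 → 950; 45–59 + 250 → 6429
→ [950, 9080, 3244, 6429, 5019]
— Period 2 —
Births: 9080 × 0.2 = 1816
15–29: 950 × 0.966 = 918
30–44: 9080 × 0.954 = 8662
45–59: 3244 × 0.958 = 3108
60–74: 6429 × 0.921 = 5921
Net migration: 0–14 + 270 → 2086; 45–59 + 250 → 3358
→ [2086, 918, 8662, 3358, 5921]
— Period 3 —
Births: 918 × 0.2 = 184
15–29: 2086 × 0.966 = 2015
30–44: 918 × 0.954 = 876
45–59: 8662 × 0.958 = 8298
60–74: 3358 × 0.921 = 3093
Net migration: 0–14 + 270 → 454; 45–59 + 250 → 8548
→ [454, 2015, 876, 8548, 3093]
Total after period 3: 454 + 2015 + 876 + 8548 + 3093 = 14986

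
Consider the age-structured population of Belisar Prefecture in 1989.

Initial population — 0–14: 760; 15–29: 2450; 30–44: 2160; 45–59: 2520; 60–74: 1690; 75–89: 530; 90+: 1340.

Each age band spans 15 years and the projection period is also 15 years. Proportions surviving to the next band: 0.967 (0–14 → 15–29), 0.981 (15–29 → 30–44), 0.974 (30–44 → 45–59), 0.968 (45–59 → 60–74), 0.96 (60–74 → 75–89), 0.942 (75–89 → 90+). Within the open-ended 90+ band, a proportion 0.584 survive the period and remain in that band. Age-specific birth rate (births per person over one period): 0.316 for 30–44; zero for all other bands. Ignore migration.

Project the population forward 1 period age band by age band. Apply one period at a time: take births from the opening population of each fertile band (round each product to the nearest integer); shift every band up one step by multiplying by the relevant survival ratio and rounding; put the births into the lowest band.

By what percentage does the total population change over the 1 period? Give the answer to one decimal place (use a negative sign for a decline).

Numbering the bands 1..7 from youngest to oldest:
After projecting period 1:
Births: 2160 * 0.316 = 683
Band 2: 760 * 0.967 = 735
Band 3: 2450 * 0.981 = 2403
Band 4: 2160 * 0.974 = 2104
Band 5: 2520 * 0.968 = 2439
Band 6: 1690 * 0.96 = 1622
Band 7: 530 * 0.942 + 1340 * 0.584 = 499 + 783 = 1282
Giving 683 / 735 / 2403 / 2104 / 2439 / 1622 / 1282.
Total: 11450 → 11268; change = -182; percentage change = -1.6%

-1.6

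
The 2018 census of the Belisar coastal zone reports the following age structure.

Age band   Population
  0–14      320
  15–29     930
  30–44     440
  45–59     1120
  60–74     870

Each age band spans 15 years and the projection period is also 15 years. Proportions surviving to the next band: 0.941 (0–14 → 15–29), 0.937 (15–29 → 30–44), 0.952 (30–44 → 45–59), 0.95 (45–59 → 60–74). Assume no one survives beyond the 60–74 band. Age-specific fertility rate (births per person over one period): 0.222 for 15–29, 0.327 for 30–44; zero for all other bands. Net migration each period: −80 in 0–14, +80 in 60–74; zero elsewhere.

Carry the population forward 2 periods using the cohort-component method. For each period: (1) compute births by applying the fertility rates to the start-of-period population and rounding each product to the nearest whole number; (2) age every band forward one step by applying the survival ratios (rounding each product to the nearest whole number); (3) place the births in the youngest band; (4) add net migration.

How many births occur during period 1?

Let band 1 be 0–14 through band 5 = 60–74.
Period 1.
Births: 930 × 0.222 = 206 ; 440 × 0.327 = 144 → 350
Band 2: 320 × 0.941 = 301
Band 3: 930 × 0.937 = 871
Band 4: 440 × 0.952 = 419
Band 5: 1120 × 0.95 = 1064
Net migration: Band 1 − 80 → 270; Band 5 + 80 → 1144
Giving 270 / 301 / 871 / 419 / 1144.

350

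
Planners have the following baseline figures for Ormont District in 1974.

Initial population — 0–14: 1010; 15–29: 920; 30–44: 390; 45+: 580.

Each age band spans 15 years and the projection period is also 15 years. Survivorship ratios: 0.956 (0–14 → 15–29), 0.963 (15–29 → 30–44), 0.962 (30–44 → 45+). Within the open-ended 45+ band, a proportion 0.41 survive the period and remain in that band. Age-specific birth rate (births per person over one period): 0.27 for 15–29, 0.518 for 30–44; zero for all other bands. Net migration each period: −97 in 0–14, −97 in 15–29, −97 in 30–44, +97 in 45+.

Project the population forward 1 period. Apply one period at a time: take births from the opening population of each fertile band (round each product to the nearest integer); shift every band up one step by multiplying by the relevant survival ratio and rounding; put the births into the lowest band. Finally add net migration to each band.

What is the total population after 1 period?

[period 1]
Births: 920 × 0.27 = 248, 390 × 0.518 = 202 → total 450
15–29: 1010 × 0.956 = 966
30–44: 920 × 0.963 = 886
45+: 390 × 0.962 + 580 × 0.41 = 375 + 238 = 613
Net migration: 0–14 − 97 → 353; 15–29 − 97 → 869; 30–44 − 97 → 789; 45+ + 97 → 710
End of period: [353, 869, 789, 710]
Total after period 1: 353 + 869 + 789 + 710 = 2721

2721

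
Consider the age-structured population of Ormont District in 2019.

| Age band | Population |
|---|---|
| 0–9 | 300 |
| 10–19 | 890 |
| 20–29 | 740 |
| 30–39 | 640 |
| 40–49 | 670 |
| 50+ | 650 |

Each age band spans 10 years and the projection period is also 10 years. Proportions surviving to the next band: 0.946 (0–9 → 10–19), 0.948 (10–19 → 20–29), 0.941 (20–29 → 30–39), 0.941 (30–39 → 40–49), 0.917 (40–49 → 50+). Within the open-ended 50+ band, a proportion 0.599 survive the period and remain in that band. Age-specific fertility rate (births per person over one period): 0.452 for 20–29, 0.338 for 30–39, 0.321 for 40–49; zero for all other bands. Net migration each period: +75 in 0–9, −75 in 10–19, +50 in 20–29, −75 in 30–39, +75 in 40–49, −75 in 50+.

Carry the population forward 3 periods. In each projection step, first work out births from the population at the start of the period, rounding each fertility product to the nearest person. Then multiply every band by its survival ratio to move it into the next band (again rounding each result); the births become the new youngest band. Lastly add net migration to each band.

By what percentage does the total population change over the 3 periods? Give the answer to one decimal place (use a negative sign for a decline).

11.0

— Period 1 —
Births: 740 * 0.452 = 334 ; 640 * 0.338 = 216 ; 670 * 0.321 = 215 ⇒ total 765
10–19: 300 * 0.946 = 284
20–29: 890 * 0.948 = 844
30–39: 740 * 0.941 = 696
40–49: 640 * 0.941 = 602
50+: 670 * 0.917 + 650 * 0.599 = 614 + 389 = 1003
Net migration: 0–9 + 75 → 840; 10–19 − 75 → 209; 20–29 + 50 → 894; 30–39 − 75 → 621; 40–49 + 75 → 677; 50+ − 75 → 928
→ [840, 209, 894, 621, 677, 928]
— Period 2 —
Births: 894 * 0.452 = 404 ; 621 * 0.338 = 210 ; 677 * 0.321 = 217 ⇒ total 831
10–19: 840 * 0.946 = 795
20–29: 209 * 0.948 = 198
30–39: 894 * 0.941 = 841
40–49: 621 * 0.941 = 584
50+: 677 * 0.917 + 928 * 0.599 = 621 + 556 = 1177
Net migration: 0–9 + 75 → 906; 10–19 − 75 → 720; 20–29 + 50 → 248; 30–39 − 75 → 766; 40–49 + 75 → 659; 50+ − 75 → 1102
→ [906, 720, 248, 766, 659, 1102]
— Period 3 —
Births: 248 * 0.452 = 112 ; 766 * 0.338 = 259 ; 659 * 0.321 = 212 ⇒ total 583
10–19: 906 * 0.946 = 857
20–29: 720 * 0.948 = 683
30–39: 248 * 0.941 = 233
40–49: 766 * 0.941 = 721
50+: 659 * 0.917 + 1102 * 0.599 = 604 + 660 = 1264
Net migration: 0–9 + 75 → 658; 10–19 − 75 → 782; 20–29 + 50 → 733; 30–39 − 75 → 158; 40–49 + 75 → 796; 50+ − 75 → 1189
→ [658, 782, 733, 158, 796, 1189]
Total: 3890 → 4316; change = 426; percentage change = 11.0%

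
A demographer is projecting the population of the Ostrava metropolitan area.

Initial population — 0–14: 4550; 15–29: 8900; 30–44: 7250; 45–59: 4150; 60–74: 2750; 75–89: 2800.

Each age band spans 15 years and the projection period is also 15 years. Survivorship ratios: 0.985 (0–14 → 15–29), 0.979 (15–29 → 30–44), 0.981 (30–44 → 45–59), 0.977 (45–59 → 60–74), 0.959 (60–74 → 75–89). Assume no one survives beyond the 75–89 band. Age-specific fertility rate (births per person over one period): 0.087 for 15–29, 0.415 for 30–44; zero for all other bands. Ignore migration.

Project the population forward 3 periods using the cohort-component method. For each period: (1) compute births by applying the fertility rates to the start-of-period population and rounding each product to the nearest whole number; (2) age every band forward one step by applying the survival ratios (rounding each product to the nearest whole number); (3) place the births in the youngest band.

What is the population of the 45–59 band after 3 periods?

Period 1:
Births: 8900 × 0.087 = 774, 7250 × 0.415 = 3009 — total 3783
15–29: 4550 × 0.985 = 4482
30–44: 8900 × 0.979 = 8713
45–59: 7250 × 0.981 = 7112
60–74: 4150 × 0.977 = 4055
75–89: 2750 × 0.959 = 2637
Giving 3783 / 4482 / 8713 / 7112 / 4055 / 2637.
Period 2:
Births: 4482 × 0.087 = 390, 8713 × 0.415 = 3616 — total 4006
15–29: 3783 × 0.985 = 3726
30–44: 4482 × 0.979 = 4388
45–59: 8713 × 0.981 = 8547
60–74: 7112 × 0.977 = 6948
75–89: 4055 × 0.959 = 3889
Giving 4006 / 3726 / 4388 / 8547 / 6948 / 3889.
Period 3:
Births: 3726 × 0.087 = 324, 4388 × 0.415 = 1821 — total 2145
15–29: 4006 × 0.985 = 3946
30–44: 3726 × 0.979 = 3648
45–59: 4388 × 0.981 = 4305
60–74: 8547 × 0.977 = 8350
75–89: 6948 × 0.959 = 6663
Giving 2145 / 3946 / 3648 / 4305 / 8350 / 6663.

4305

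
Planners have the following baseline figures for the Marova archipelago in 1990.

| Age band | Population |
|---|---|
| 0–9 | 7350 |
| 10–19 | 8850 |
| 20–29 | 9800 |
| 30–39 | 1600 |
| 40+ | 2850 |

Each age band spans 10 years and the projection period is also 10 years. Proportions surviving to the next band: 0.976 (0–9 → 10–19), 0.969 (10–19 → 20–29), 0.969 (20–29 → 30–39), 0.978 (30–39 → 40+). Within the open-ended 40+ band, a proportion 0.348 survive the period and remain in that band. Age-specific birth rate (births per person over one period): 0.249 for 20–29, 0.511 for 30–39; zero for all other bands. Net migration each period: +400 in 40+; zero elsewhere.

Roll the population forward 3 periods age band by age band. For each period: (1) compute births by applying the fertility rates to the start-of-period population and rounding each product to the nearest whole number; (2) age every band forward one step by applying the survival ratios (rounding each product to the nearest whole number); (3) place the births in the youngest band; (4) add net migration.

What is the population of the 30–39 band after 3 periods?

(Groups numbered youngest = 1 to oldest = 5.)
Period 1:
Births: 9800 * 0.249 = 2440  |  1600 * 0.511 = 818 → 3258
Group 2: 7350 * 0.976 = 7174
Group 3: 8850 * 0.969 = 8576
Group 4: 9800 * 0.969 = 9496
Group 5: 1600 * 0.978 + 2850 * 0.348 = 1565 + 992 = 2557
Net migration: Group 5 + 400 → 2957
→ [3258, 7174, 8576, 9496, 2957]
Period 2:
Births: 8576 * 0.249 = 2135  |  9496 * 0.511 = 4852 → 6987
Group 2: 3258 * 0.976 = 3180
Group 3: 7174 * 0.969 = 6952
Group 4: 8576 * 0.969 = 8310
Group 5: 9496 * 0.978 + 2957 * 0.348 = 9287 + 1029 = 10316
Net migration: Group 5 + 400 → 10716
→ [6987, 3180, 6952, 8310, 10716]
Period 3:
Births: 6952 * 0.249 = 1731  |  8310 * 0.511 = 4246 → 5977
Group 2: 6987 * 0.976 = 6819
Group 3: 3180 * 0.969 = 3081
Group 4: 6952 * 0.969 = 6736
Group 5: 8310 * 0.978 + 10716 * 0.348 = 8127 + 3729 = 11856
Net migration: Group 5 + 400 → 12256
→ [5977, 6819, 3081, 6736, 12256]

6736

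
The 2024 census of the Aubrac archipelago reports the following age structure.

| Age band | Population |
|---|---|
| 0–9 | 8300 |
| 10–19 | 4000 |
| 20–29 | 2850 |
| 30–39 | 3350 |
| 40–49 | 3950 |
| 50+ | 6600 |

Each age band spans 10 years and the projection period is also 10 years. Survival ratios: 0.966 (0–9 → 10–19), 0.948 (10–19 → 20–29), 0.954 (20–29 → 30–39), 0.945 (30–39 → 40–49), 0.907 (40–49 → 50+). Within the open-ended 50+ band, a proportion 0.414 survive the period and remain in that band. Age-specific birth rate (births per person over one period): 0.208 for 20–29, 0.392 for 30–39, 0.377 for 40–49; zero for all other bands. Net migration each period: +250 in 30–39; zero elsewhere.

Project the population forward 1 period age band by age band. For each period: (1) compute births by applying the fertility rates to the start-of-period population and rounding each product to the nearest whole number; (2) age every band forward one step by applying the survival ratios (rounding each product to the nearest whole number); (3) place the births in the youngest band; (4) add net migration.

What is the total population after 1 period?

Period 1:
Births: 2850 * 0.208 = 593 ; 3350 * 0.392 = 1313 ; 3950 * 0.377 = 1489 → 3395
10–19: 8300 * 0.966 = 8018
20–29: 4000 * 0.948 = 3792
30–39: 2850 * 0.954 = 2719
40–49: 3350 * 0.945 = 3166
50+: 3950 * 0.907 + 6600 * 0.414 = 3583 + 2732 = 6315
Net migration: 30–39 + 250 → 2969
End of period: [3395, 8018, 3792, 2969, 3166, 6315]
Total after period 1: 3395 + 8018 + 3792 + 2969 + 3166 + 6315 = 27655

27655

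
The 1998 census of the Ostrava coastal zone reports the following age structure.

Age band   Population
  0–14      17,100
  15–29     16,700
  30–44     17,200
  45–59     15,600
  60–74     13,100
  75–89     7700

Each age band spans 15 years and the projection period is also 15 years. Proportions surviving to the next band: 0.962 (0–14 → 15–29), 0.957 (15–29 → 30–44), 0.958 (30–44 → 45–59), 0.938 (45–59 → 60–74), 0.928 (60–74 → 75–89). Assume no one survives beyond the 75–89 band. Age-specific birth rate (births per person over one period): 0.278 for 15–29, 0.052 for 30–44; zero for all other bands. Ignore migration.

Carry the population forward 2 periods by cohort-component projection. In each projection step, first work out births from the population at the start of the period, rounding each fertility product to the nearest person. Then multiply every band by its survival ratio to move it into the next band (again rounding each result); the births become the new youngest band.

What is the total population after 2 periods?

70820

(Bands numbered youngest = 1 to oldest = 6.)
— Period 1 —
Births: 16700 × 0.278 = 4643 ; 17200 × 0.052 = 894 ⇒ total 5537
Band 2: 17100 × 0.962 = 16450
Band 3: 16700 × 0.957 = 15982
Band 4: 17200 × 0.958 = 16478
Band 5: 15600 × 0.938 = 14633
Band 6: 13100 × 0.928 = 12157
Giving 5537 / 16450 / 15982 / 16478 / 14633 / 12157.
— Period 2 —
Births: 16450 × 0.278 = 4573 ; 15982 × 0.052 = 831 ⇒ total 5404
Band 2: 5537 × 0.962 = 5327
Band 3: 16450 × 0.957 = 15743
Band 4: 15982 × 0.958 = 15311
Band 5: 16478 × 0.938 = 15456
Band 6: 14633 × 0.928 = 13579
Giving 5404 / 5327 / 15743 / 15311 / 15456 / 13579.
Total after period 2: 5404 + 5327 + 15743 + 15311 + 15456 + 13579 = 70820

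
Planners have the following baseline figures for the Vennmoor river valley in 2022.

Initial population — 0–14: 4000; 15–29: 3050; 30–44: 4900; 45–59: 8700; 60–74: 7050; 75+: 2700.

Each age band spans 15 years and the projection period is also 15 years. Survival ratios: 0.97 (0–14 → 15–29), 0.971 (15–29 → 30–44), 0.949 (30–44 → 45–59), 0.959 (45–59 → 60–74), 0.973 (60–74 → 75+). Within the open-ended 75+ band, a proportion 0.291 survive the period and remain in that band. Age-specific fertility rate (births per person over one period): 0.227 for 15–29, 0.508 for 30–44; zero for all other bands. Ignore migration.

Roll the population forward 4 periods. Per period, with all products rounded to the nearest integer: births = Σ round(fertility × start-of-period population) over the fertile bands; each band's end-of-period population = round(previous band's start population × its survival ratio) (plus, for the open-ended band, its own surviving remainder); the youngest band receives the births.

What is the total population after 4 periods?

17865

Numbering the bands 1..6 from youngest to oldest:
After projecting period 1:
Births: 3050 * 0.227 = 692 ; 4900 * 0.508 = 2489 → total 3181
Band 2: 4000 * 0.97 = 3880
Band 3: 3050 * 0.971 = 2962
Band 4: 4900 * 0.949 = 4650
Band 5: 8700 * 0.959 = 8343
Band 6: 7050 * 0.973 + 2700 * 0.291 = 6860 + 786 = 7646
End of period: [3181, 3880, 2962, 4650, 8343, 7646]
After projecting period 2:
Births: 3880 * 0.227 = 881 ; 2962 * 0.508 = 1505 → total 2386
Band 2: 3181 * 0.97 = 3086
Band 3: 3880 * 0.971 = 3767
Band 4: 2962 * 0.949 = 2811
Band 5: 4650 * 0.959 = 4459
Band 6: 8343 * 0.973 + 7646 * 0.291 = 8118 + 2225 = 10343
End of period: [2386, 3086, 3767, 2811, 4459, 10343]
After projecting period 3:
Births: 3086 * 0.227 = 701 ; 3767 * 0.508 = 1914 → total 2615
Band 2: 2386 * 0.97 = 2314
Band 3: 3086 * 0.971 = 2997
Band 4: 3767 * 0.949 = 3575
Band 5: 2811 * 0.959 = 2696
Band 6: 4459 * 0.973 + 10343 * 0.291 = 4339 + 3010 = 7349
End of period: [2615, 2314, 2997, 3575, 2696, 7349]
After projecting period 4:
Births: 2314 * 0.227 = 525 ; 2997 * 0.508 = 1522 → total 2047
Band 2: 2615 * 0.97 = 2537
Band 3: 2314 * 0.971 = 2247
Band 4: 2997 * 0.949 = 2844
Band 5: 3575 * 0.959 = 3428
Band 6: 2696 * 0.973 + 7349 * 0.291 = 2623 + 2139 = 4762
End of period: [2047, 2537, 2247, 2844, 3428, 4762]
Total after period 4: 2047 + 2537 + 2247 + 2844 + 3428 + 4762 = 17865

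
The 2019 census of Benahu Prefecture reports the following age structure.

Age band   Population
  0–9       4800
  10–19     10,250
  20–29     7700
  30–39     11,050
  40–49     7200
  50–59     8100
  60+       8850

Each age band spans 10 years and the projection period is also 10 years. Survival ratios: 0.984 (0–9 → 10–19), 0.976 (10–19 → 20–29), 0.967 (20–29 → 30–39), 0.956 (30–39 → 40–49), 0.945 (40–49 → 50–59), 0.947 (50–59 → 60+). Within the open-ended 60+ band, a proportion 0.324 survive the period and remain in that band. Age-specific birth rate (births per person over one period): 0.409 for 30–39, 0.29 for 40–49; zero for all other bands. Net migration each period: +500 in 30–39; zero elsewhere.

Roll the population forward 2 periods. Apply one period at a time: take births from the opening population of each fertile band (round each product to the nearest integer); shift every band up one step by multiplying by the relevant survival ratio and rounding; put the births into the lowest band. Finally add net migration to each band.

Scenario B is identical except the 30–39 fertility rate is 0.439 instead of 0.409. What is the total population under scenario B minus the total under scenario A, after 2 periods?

565

Period 1:
Births: 11050 * 0.409 = 4519, 7200 * 0.29 = 2088 → total 6607
10–19: 4800 * 0.984 = 4723
20–29: 10250 * 0.976 = 10004
30–39: 7700 * 0.967 = 7446
40–49: 11050 * 0.956 = 10564
50–59: 7200 * 0.945 = 6804
60+: 8100 * 0.947 + 8850 * 0.324 = 7671 + 2867 = 10538
Net migration: 30–39 + 500 → 7946
→ [6607, 4723, 10004, 7946, 10564, 6804, 10538]
Period 2:
Births: 7946 * 0.409 = 3250, 10564 * 0.29 = 3064 → total 6314
10–19: 6607 * 0.984 = 6501
20–29: 4723 * 0.976 = 4610
30–39: 10004 * 0.967 = 9674
40–49: 7946 * 0.956 = 7596
50–59: 10564 * 0.945 = 9983
60+: 6804 * 0.947 + 10538 * 0.324 = 6443 + 3414 = 9857
Net migration: 30–39 + 500 → 10174
→ [6314, 6501, 4610, 10174, 7596, 9983, 9857]
Scenario A total after 2 periods: 55035
Scenario B projection —
Period 1:
Births: 11050 * 0.439 = 4851, 7200 * 0.29 = 2088 → total 6939
10–19: 4800 * 0.984 = 4723
20–29: 10250 * 0.976 = 10004
30–39: 7700 * 0.967 = 7446
40–49: 11050 * 0.956 = 10564
50–59: 7200 * 0.945 = 6804
60+: 8100 * 0.947 + 8850 * 0.324 = 7671 + 2867 = 10538
Net migration: 30–39 + 500 → 7946
→ [6939, 4723, 10004, 7946, 10564, 6804, 10538]
Period 2:
Births: 7946 * 0.439 = 3488, 10564 * 0.29 = 3064 → total 6552
10–19: 6939 * 0.984 = 6828
20–29: 4723 * 0.976 = 4610
30–39: 10004 * 0.967 = 9674
40–49: 7946 * 0.956 = 7596
50–59: 10564 * 0.945 = 9983
60+: 6804 * 0.947 + 10538 * 0.324 = 6443 + 3414 = 9857
Net migration: 30–39 + 500 → 10174
→ [6552, 6828, 4610, 10174, 7596, 9983, 9857]
Scenario B total after 2 periods: 55600
Difference B − A = 55600 − 55035 = 565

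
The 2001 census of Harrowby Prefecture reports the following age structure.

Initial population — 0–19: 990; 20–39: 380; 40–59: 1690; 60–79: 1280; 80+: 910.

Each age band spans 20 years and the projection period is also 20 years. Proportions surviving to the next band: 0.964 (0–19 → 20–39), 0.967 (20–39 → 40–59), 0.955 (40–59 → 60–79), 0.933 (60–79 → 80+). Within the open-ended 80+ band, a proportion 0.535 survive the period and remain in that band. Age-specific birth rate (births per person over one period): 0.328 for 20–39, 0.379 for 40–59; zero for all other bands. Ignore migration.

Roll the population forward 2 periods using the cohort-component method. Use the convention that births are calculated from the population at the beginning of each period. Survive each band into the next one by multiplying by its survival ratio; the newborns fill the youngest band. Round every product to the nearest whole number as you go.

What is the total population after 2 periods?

After projecting period 1:
Births: 380 × 0.328 = 125 ; 1690 × 0.379 = 641 → 766
20–39: 990 × 0.964 = 954
40–59: 380 × 0.967 = 367
60–79: 1690 × 0.955 = 1614
80+: 1280 × 0.933 + 910 × 0.535 = 1194 + 487 = 1681
Giving 766 / 954 / 367 / 1614 / 1681.
After projecting period 2:
Births: 954 × 0.328 = 313 ; 367 × 0.379 = 139 → 452
20–39: 766 × 0.964 = 738
40–59: 954 × 0.967 = 923
60–79: 367 × 0.955 = 350
80+: 1614 × 0.933 + 1681 × 0.535 = 1506 + 899 = 2405
Giving 452 / 738 / 923 / 350 / 2405.
Total after period 2: 452 + 738 + 923 + 350 + 2405 = 4868

4868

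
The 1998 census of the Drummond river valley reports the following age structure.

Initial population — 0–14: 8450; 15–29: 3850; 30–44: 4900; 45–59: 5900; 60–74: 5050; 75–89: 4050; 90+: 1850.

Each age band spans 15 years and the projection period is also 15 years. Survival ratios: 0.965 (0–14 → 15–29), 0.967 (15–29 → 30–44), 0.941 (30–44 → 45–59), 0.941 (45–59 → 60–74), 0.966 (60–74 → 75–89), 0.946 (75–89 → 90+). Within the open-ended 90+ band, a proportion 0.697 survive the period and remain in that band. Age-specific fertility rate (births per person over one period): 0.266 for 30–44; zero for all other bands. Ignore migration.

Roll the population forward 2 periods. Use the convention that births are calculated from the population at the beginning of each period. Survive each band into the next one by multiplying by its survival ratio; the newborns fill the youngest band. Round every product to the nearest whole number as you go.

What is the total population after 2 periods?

Period 1.
Births: 4900 * 0.266 = 1303
15–29: 8450 * 0.965 = 8154
30–44: 3850 * 0.967 = 3723
45–59: 4900 * 0.941 = 4611
60–74: 5900 * 0.941 = 5552
75–89: 5050 * 0.966 = 4878
90+: 4050 * 0.946 + 1850 * 0.697 = 3831 + 1289 = 5120
→ [1303, 8154, 3723, 4611, 5552, 4878, 5120]
Period 2.
Births: 3723 * 0.266 = 990
15–29: 1303 * 0.965 = 1257
30–44: 8154 * 0.967 = 7885
45–59: 3723 * 0.941 = 3503
60–74: 4611 * 0.941 = 4339
75–89: 5552 * 0.966 = 5363
90+: 4878 * 0.946 + 5120 * 0.697 = 4615 + 3569 = 8184
→ [990, 1257, 7885, 3503, 4339, 5363, 8184]
Total after period 2: 990 + 1257 + 7885 + 3503 + 4339 + 5363 + 8184 = 31521

31521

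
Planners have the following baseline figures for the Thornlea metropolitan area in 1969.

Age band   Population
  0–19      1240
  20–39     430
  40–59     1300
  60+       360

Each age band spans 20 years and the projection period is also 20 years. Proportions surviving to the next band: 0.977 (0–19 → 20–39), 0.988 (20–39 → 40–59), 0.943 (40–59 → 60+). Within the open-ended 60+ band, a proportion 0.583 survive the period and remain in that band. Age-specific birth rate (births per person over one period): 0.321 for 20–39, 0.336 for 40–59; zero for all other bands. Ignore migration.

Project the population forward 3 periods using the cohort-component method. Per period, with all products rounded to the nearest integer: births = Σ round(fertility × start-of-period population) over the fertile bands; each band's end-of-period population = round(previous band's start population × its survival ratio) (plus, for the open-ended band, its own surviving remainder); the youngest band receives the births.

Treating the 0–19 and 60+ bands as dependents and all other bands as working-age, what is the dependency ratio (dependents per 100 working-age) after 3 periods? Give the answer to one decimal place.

Period 1.
Births: 430 * 0.321 = 138, 1300 * 0.336 = 437 — total 575
20–39: 1240 * 0.977 = 1211
40–59: 430 * 0.988 = 425
60+: 1300 * 0.943 + 360 * 0.583 = 1226 + 210 = 1436
→ [575, 1211, 425, 1436]
Period 2.
Births: 1211 * 0.321 = 389, 425 * 0.336 = 143 — total 532
20–39: 575 * 0.977 = 562
40–59: 1211 * 0.988 = 1196
60+: 425 * 0.943 + 1436 * 0.583 = 401 + 837 = 1238
→ [532, 562, 1196, 1238]
Period 3.
Births: 562 * 0.321 = 180, 1196 * 0.336 = 402 — total 582
20–39: 532 * 0.977 = 520
40–59: 562 * 0.988 = 555
60+: 1196 * 0.943 + 1238 * 0.583 = 1128 + 722 = 1850
→ [582, 520, 555, 1850]
Dependents (band 0–19 + band 60+) = 582 + 1850 = 2432; working-age = 1075; ratio = 2432/1075 × 100 = 226.2

226.2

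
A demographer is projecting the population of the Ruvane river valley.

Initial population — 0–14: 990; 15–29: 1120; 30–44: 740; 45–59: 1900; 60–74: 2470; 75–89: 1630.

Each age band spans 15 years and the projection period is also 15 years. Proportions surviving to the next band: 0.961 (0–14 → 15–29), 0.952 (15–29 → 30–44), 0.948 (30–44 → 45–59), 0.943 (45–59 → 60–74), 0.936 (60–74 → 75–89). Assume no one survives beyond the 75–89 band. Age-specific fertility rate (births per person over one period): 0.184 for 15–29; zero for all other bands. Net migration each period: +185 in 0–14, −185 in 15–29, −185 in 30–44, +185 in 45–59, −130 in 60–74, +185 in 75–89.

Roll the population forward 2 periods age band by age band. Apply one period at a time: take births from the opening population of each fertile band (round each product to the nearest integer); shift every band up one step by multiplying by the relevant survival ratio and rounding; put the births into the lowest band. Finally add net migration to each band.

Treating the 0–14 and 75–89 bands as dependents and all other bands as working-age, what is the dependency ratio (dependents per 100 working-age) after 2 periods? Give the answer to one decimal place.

84.0

Let group 1 be 0–14 through group 6 = 75–89.
Period 1.
Births: 1120 × 0.184 = 206
Group 2: 990 × 0.961 = 951
Group 3: 1120 × 0.952 = 1066
Group 4: 740 × 0.948 = 702
Group 5: 1900 × 0.943 = 1792
Group 6: 2470 × 0.936 = 2312
Net migration: Group 1 + 185 → 391; Group 2 − 185 → 766; Group 3 − 185 → 881; Group 4 + 185 → 887; Group 5 − 130 → 1662; Group 6 + 185 → 2497
Giving 391 / 766 / 881 / 887 / 1662 / 2497.
Period 2.
Births: 766 × 0.184 = 141
Group 2: 391 × 0.961 = 376
Group 3: 766 × 0.952 = 729
Group 4: 881 × 0.948 = 835
Group 5: 887 × 0.943 = 836
Group 6: 1662 × 0.936 = 1556
Net migration: Group 1 + 185 → 326; Group 2 − 185 → 191; Group 3 − 185 → 544; Group 4 + 185 → 1020; Group 5 − 130 → 706; Group 6 + 185 → 1741
Giving 326 / 191 / 544 / 1020 / 706 / 1741.
Dependents (band 0–14 + band 75–89) = 326 + 1741 = 2067; working-age = 2461; ratio = 2067/2461 × 100 = 84.0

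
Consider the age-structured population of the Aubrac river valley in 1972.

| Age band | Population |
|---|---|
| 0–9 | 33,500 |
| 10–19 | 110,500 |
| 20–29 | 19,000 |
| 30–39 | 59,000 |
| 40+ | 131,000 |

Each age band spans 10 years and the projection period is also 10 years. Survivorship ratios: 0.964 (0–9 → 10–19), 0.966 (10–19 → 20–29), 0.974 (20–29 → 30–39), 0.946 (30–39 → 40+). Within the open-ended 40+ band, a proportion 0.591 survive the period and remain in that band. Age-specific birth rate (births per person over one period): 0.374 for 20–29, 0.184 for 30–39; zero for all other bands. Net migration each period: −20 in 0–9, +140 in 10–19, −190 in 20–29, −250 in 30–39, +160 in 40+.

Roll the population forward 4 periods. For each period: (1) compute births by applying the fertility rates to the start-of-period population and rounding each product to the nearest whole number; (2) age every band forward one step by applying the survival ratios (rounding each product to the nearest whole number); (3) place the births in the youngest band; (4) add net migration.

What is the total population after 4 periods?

Call the bands 1 to 5, youngest first.
Period 1.
Births: 19000 * 0.374 = 7106, 59000 * 0.184 = 10856 ⇒ total 17962
Band 2: 33500 * 0.964 = 32294
Band 3: 110500 * 0.966 = 106743
Band 4: 19000 * 0.974 = 18506
Band 5: 59000 * 0.946 + 131000 * 0.591 = 55814 + 77421 = 133235
Net migration: Band 1 − 20 → 17942; Band 2 + 140 → 32434; Band 3 − 190 → 106553; Band 4 − 250 → 18256; Band 5 + 160 → 133395
→ [17942, 32434, 106553, 18256, 133395]
Period 2.
Births: 106553 * 0.374 = 39851, 18256 * 0.184 = 3359 ⇒ total 43210
Band 2: 17942 * 0.964 = 17296
Band 3: 32434 * 0.966 = 31331
Band 4: 106553 * 0.974 = 103783
Band 5: 18256 * 0.946 + 133395 * 0.591 = 17270 + 78836 = 96106
Net migration: Band 1 − 20 → 43190; Band 2 + 140 → 17436; Band 3 − 190 → 31141; Band 4 − 250 → 103533; Band 5 + 160 → 96266
→ [43190, 17436, 31141, 103533, 96266]
Period 3.
Births: 31141 * 0.374 = 11647, 103533 * 0.184 = 19050 ⇒ total 30697
Band 2: 43190 * 0.964 = 41635
Band 3: 17436 * 0.966 = 16843
Band 4: 31141 * 0.974 = 30331
Band 5: 103533 * 0.946 + 96266 * 0.591 = 97942 + 56893 = 154835
Net migration: Band 1 − 20 → 30677; Band 2 + 140 → 41775; Band 3 − 190 → 16653; Band 4 − 250 → 30081; Band 5 + 160 → 154995
→ [30677, 41775, 16653, 30081, 154995]
Period 4.
Births: 16653 * 0.374 = 6228, 30081 * 0.184 = 5535 ⇒ total 11763
Band 2: 30677 * 0.964 = 29573
Band 3: 41775 * 0.966 = 40355
Band 4: 16653 * 0.974 = 16220
Band 5: 30081 * 0.946 + 154995 * 0.591 = 28457 + 91602 = 120059
Net migration: Band 1 − 20 → 11743; Band 2 + 140 → 29713; Band 3 − 190 → 40165; Band 4 − 250 → 15970; Band 5 + 160 → 120219
→ [11743, 29713, 40165, 15970, 120219]
Total after period 4: 11743 + 29713 + 40165 + 15970 + 120219 = 217810

217810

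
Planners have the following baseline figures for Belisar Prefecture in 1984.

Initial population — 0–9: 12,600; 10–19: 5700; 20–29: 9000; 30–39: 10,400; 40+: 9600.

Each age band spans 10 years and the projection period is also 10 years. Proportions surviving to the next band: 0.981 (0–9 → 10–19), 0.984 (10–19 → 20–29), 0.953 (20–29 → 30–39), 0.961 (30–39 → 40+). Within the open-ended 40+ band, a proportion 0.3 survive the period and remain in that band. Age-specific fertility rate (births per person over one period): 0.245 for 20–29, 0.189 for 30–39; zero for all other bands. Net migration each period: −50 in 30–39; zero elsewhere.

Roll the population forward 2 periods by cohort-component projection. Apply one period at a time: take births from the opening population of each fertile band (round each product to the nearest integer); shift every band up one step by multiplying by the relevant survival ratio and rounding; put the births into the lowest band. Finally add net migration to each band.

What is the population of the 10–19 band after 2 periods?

Numbering the bands 1..5 from youngest to oldest:
Period 1.
Births: 9000 × 0.245 = 2205 ; 10400 × 0.189 = 1966 — total 4171
Band 2: 12600 × 0.981 = 12361
Band 3: 5700 × 0.984 = 5609
Band 4: 9000 × 0.953 = 8577
Band 5: 10400 × 0.961 + 9600 × 0.3 = 9994 + 2880 = 12874
Net migration: Band 4 − 50 → 8527
Giving 4171 / 12361 / 5609 / 8527 / 12874.
Period 2.
Births: 5609 × 0.245 = 1374 ; 8527 × 0.189 = 1612 — total 2986
Band 2: 4171 × 0.981 = 4092
Band 3: 12361 × 0.984 = 12163
Band 4: 5609 × 0.953 = 5345
Band 5: 8527 × 0.961 + 12874 × 0.3 = 8194 + 3862 = 12056
Net migration: Band 4 − 50 → 5295
Giving 2986 / 4092 / 12163 / 5295 / 12056.

4092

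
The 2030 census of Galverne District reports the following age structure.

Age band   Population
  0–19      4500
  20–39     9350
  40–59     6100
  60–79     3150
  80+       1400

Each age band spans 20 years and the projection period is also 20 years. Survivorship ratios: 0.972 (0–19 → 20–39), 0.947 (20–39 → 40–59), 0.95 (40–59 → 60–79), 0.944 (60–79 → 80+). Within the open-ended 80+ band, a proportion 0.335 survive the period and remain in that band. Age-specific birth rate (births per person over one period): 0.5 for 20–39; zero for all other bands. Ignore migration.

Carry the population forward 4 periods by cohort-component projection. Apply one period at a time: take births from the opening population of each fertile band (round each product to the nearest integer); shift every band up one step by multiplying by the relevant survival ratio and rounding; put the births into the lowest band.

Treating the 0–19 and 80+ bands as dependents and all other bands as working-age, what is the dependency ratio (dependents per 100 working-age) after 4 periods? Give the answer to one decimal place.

Period 1.
Births: 9350 * 0.5 = 4675
20–39: 4500 * 0.972 = 4374
40–59: 9350 * 0.947 = 8854
60–79: 6100 * 0.95 = 5795
80+: 3150 * 0.944 + 1400 * 0.335 = 2974 + 469 = 3443
→ [4675, 4374, 8854, 5795, 3443]
Period 2.
Births: 4374 * 0.5 = 2187
20–39: 4675 * 0.972 = 4544
40–59: 4374 * 0.947 = 4142
60–79: 8854 * 0.95 = 8411
80+: 5795 * 0.944 + 3443 * 0.335 = 5470 + 1153 = 6623
→ [2187, 4544, 4142, 8411, 6623]
Period 3.
Births: 4544 * 0.5 = 2272
20–39: 2187 * 0.972 = 2126
40–59: 4544 * 0.947 = 4303
60–79: 4142 * 0.95 = 3935
80+: 8411 * 0.944 + 6623 * 0.335 = 7940 + 2219 = 10159
→ [2272, 2126, 4303, 3935, 10159]
Period 4.
Births: 2126 * 0.5 = 1063
20–39: 2272 * 0.972 = 2208
40–59: 2126 * 0.947 = 2013
60–79: 4303 * 0.95 = 4088
80+: 3935 * 0.944 + 10159 * 0.335 = 3715 + 3403 = 7118
→ [1063, 2208, 2013, 4088, 7118]
Dependents (band 0–19 + band 80+) = 1063 + 7118 = 8181; working-age = 8309; ratio = 8181/8309 × 100 = 98.5

98.5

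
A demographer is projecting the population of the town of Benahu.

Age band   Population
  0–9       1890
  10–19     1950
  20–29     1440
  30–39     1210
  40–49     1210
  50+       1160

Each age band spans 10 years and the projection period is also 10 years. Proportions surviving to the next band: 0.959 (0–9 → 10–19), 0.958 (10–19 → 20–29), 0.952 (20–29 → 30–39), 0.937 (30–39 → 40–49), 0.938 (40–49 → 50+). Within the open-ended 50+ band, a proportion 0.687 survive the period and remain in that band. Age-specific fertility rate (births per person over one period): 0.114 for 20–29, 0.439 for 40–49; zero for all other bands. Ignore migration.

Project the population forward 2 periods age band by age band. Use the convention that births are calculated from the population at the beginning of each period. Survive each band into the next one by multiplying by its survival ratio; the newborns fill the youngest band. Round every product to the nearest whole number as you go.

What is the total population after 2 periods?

Period 1:
Births: 1440 × 0.114 = 164, 1210 × 0.439 = 531 ⇒ total 695
10–19: 1890 × 0.959 = 1813
20–29: 1950 × 0.958 = 1868
30–39: 1440 × 0.952 = 1371
40–49: 1210 × 0.937 = 1134
50+: 1210 × 0.938 + 1160 × 0.687 = 1135 + 797 = 1932
Giving 695 / 1813 / 1868 / 1371 / 1134 / 1932.
Period 2:
Births: 1868 × 0.114 = 213, 1134 × 0.439 = 498 ⇒ total 711
10–19: 695 × 0.959 = 667
20–29: 1813 × 0.958 = 1737
30–39: 1868 × 0.952 = 1778
40–49: 1371 × 0.937 = 1285
50+: 1134 × 0.938 + 1932 × 0.687 = 1064 + 1327 = 2391
Giving 711 / 667 / 1737 / 1778 / 1285 / 2391.
Total after period 2: 711 + 667 + 1737 + 1778 + 1285 + 2391 = 8569

8569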